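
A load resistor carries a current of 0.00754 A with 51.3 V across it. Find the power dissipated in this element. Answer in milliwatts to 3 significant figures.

387 mW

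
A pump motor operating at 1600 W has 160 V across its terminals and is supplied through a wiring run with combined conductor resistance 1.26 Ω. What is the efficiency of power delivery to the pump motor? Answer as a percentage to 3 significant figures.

I = P / V = 1600 / 160 = 10.00 A through the wiring run.
P_line = I² R_line = (10.00)² × 1.26 = 126.0 W
P_source = P_load + P_line = 1600 + 126.0 = 1726 W
η = P_load / P_source = 1600 / 1726 = 0.9270

92.7 %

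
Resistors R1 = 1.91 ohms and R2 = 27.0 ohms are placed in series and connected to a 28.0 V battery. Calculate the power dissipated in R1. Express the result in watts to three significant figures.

Every series element carries the same I. Get I from the total resistance, then P = I² × R1.
R_total = 1.91 + 27.0 = 28.91 Ω
I = V / R_total = 28.0 / 28.91 = 0.9685 A
P_R1 = I² × R1 = (0.9685)² × 1.91 = 1.792 W

1.79 W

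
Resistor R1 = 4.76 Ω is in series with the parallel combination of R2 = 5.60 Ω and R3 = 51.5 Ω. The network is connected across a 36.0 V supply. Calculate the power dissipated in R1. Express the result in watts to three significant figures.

64.1 W

Collapse R2‖R3 to a single equivalent, reducing the network to two series elements.
R_p = (5.60×51.5)/(5.60+51.5) = 5.051 Ω
R_total = 4.76 + 5.051 = 9.811 Ω
I = V / R_total = 36.0 / 9.811 = 3.669 A
All the current flows through R1; use P = I²R.
P_R1 = (3.669)² × 4.76 = 64.09 W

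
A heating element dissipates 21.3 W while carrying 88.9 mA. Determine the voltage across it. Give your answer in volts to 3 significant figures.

240 V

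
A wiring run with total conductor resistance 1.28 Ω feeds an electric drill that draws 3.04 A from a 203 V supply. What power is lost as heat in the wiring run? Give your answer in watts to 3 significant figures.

11.8 W

The wiring run and load are in series, so the same current flows in both; the loss is I²R_line.
The wiring run carries the full 3.04 A.
P_line = I² R_line = (3.040)² × 1.28 = 11.83 W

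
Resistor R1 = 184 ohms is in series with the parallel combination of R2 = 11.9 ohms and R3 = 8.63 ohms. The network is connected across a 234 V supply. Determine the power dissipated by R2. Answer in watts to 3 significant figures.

3.22 W

Reduce the parallel pair to R_p first; the network is then a simple series string.
R_p = (11.9×8.63)/(11.9+8.63) = 5.002 Ω
R_total = 184 + 5.002 = 189.0 Ω
I = V / R_total = 234 / 189.0 = 1.238 A
Voltage across the parallel pair: V_p = I × R_p = 1.238 × 5.002 = 6.193 V
With V_p across R2, its power is V_p²/R2.
P_R2 = (6.193)² / 11.9 = 3.223 W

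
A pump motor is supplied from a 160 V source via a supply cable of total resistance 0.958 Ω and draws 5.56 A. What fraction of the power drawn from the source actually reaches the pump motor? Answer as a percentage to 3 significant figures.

96.7 %

The supply cable carries the full 5.56 A.
P_line = I² R_line = (5.560)² × 0.958 = 29.62 W
P_source = V I = 160 × 5.560 = 889.6 W; P_load = 860.0 W
η = P_load / P_source = 860.0 / 889.6 = 0.9667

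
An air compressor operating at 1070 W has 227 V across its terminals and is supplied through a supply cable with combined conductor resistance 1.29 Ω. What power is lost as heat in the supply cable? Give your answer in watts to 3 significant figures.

The supply cable and load are in series, so the same current flows in both; the loss is I²R_line.
I = P / V = 1070 / 227 = 4.714 A through the supply cable.
P_line = I² R_line = (4.714)² × 1.29 = 28.66 W

28.7 W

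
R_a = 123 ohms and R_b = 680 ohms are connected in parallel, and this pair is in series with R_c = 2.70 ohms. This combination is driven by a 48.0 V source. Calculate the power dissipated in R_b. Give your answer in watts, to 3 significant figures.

First find R_p for the parallel pair, then treat R_p + R_c as a series loop.
R_p = (123×680)/(123+680) = 104.2 Ω
R_total = R_p + 2.70 = 104.2 + 2.70 = 106.9 Ω
I = V / R_total = 48.0 / 106.9 = 0.4492 A
Voltage across the parallel pair: V_p = I × R_p = 0.4492 × 104.2 = 46.79 V
R_b has V_p across it, so P = V_p²/R_b.
P_R_b = (46.79)² / 680 = 3.219 W

3.22 W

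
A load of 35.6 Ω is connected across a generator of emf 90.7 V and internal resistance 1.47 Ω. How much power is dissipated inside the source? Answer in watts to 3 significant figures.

8.80 W

The source's internal resistance is just another series element carrying I; its dissipation is I²r.
I = ε / (r + R) = 90.7 / (1.47 + 35.6) = 2.447 A
P_int = I² r = (2.447)² × 1.47 = 8.800 W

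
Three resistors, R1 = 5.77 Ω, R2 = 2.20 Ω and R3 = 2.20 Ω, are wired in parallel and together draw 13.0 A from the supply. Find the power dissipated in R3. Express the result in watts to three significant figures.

65.6 W

Parallel branches share V, not I — compute V via R_eq, then use V²/R for the target branch.
1/R_eq = 1/5.77 + 1/2.20 + 1/2.20 ⇒ R_eq = 0.9239 Ω
V = I_total × R_eq = 13.00 × 0.9239 = 12.01 V
P_R3 = V² / R3 = (12.01)² / 2.20 = 65.57 W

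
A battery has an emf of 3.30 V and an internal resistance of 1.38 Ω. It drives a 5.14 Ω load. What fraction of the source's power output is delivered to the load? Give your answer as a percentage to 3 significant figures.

78.8 %

Efficiency is P_load / P_total. With a series r and R sharing the same I, P = I²R for each, so η = R/(R+r).
η = R / (R + r) = 5.14 / (5.14 + 1.38) = 0.7883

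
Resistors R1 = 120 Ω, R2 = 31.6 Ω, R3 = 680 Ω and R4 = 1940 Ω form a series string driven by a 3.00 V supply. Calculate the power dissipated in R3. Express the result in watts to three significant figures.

The current is common to all series resistors; compute it, then apply P = I²R for the target.
R_total = 120 + 31.6 + 680 + 1940 = 2772 Ω
I = V / R_total = 3.00 / 2772 = 0.001082 A
P_R3 = I² × R3 = (0.001082)² × 680 = 0.0007967 W

0.000797 W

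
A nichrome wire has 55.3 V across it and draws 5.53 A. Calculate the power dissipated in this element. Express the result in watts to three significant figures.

306 W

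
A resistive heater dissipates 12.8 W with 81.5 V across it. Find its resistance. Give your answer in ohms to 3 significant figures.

519 Ω

The two known quantities fix the third via R = V² / P.
R = (81.5)² / 12.8 = 518.9 Ω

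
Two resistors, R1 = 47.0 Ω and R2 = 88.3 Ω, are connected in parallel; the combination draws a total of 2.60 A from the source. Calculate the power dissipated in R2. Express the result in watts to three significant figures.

72.0 W

Parallel branches share V, not I — compute V via R_eq, then use V²/R for the target branch.
1/R_eq = 1/47.0 + 1/88.3 ⇒ R_eq = 30.67 Ω
V = I_total × R_eq = 2.600 × 30.67 = 79.75 V
P_R2 = V² / R2 = (79.75)² / 88.3 = 72.03 W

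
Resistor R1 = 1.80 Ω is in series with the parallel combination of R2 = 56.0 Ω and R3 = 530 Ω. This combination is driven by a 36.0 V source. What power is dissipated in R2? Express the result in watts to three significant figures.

21.6 W

Replace R2 and R3 with their parallel equivalent so the circuit becomes R1 in series with R_p.
R_p = (56.0×530)/(56.0+530) = 50.65 Ω
R_total = 1.80 + 50.65 = 52.45 Ω
I = V / R_total = 36.0 / 52.45 = 0.6864 A
Voltage across the parallel pair: V_p = I × R_p = 0.6864 × 50.65 = 34.76 V
With V_p across R2, its power is V_p²/R2.
P_R2 = (34.76)² / 56.0 = 21.58 W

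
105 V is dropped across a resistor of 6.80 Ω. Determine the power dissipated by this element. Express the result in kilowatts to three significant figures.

1.62 kW

We know the drop across the element and its resistance — P = V²/R, one step.
P = (105 V)² / 6.80 Ω = 1621 W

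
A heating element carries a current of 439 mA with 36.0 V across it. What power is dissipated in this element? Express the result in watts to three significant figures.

15.8 W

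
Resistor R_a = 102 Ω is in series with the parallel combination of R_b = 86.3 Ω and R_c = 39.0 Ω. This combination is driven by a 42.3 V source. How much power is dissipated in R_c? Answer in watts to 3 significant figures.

1.99 W

Collapse R_b‖R_c to a single equivalent, reducing the network to two series elements.
R_p = (86.3×39.0)/(86.3+39.0) = 26.86 Ω
R_total = 102 + 26.86 = 128.9 Ω
I = V / R_total = 42.3 / 128.9 = 0.3283 A
Voltage across the parallel pair: V_p = I × R_p = 0.3283 × 26.86 = 8.817 V
R_c is across V_p, so use P = V²/R for that branch.
P_R_c = (8.817)² / 39.0 = 1.994 W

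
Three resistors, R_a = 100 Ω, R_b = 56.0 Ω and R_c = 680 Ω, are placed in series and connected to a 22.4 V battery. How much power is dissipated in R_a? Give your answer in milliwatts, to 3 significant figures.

71.8 mW

Every series element carries the same I. Get I from the total resistance, then P = I² × R_a.
R_total = 100 + 56.0 + 680 = 836.0 Ω
I = V / R_total = 22.4 / 836.0 = 0.02679 A
P_R_a = I² × R_a = (0.02679)² × 100 = 0.07179 W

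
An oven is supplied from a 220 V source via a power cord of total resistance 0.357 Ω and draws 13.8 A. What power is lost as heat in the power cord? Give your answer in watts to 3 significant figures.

68.0 W

Line loss is just I²R for the cable — we know both I and R_line directly.
The power cord carries the full 13.8 A.
P_line = I² R_line = (13.80)² × 0.357 = 67.99 W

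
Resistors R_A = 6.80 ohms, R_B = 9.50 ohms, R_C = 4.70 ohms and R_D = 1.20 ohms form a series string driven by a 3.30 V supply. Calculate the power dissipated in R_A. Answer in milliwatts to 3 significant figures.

150 mW

Series elements share the same current, so find I first, then use P = I²R.
R_total = 6.80 + 9.50 + 4.70 + 1.20 = 22.20 Ω
I = V / R_total = 3.30 / 22.20 = 0.1486 A
P_R_A = I² × R_A = (0.1486)² × 6.80 = 0.1503 W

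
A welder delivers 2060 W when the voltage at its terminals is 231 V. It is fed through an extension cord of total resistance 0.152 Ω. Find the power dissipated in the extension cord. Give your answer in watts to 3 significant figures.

Only the current and the line resistance are needed for the I²R loss.
I = P / V = 2060 / 231 = 8.918 A through the extension cord.
P_line = I² R_line = (8.918)² × 0.152 = 12.09 W

12.1 W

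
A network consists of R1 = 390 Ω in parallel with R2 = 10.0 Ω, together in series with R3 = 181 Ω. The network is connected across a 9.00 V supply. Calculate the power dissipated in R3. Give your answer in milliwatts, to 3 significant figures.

403 mW

Combine R1 and R2 into their parallel equivalent first, reducing the network to two series resistors.
R_p = (390×10.0)/(390+10.0) = 9.750 Ω
R_total = R_p + 181 = 9.750 + 181 = 190.8 Ω
I = V / R_total = 9.00 / 190.8 = 0.04718 A
All the supply current flows through R3; use P = I²R3.
P_R3 = (0.04718)² × 181 = 0.4029 W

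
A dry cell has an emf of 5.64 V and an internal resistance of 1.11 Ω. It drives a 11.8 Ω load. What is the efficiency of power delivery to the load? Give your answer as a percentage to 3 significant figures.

91.4 %

The source delivers εI, of which I²R reaches the load and I²r is lost; since I is common, η = R/(R+r).
η = R / (R + r) = 11.8 / (11.8 + 1.11) = 0.9140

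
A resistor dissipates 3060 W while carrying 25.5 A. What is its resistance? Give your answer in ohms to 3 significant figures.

The two known quantities fix the third via R = P / I².
R = 3060 / (25.50)² = 4.706 Ω

4.71 Ω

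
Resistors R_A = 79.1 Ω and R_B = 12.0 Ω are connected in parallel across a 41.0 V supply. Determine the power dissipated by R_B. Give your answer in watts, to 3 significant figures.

140 W

Every branch has 41.0 V across it, so for R_B the power is simply V²/R.
P_R_B = V² / R_B = (41.0)² / 12.0 Ω = 140.1 W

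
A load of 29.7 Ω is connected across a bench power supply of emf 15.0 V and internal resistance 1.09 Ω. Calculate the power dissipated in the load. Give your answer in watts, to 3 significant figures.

With r and R in series, I = ε/(r+R); the load dissipates I²R.
I = ε / (r + R) = 15.0 / (1.09 + 29.7) = 0.4872 A
P_load = I² R = (0.4872)² × 29.7 = 7.049 W

7.05 W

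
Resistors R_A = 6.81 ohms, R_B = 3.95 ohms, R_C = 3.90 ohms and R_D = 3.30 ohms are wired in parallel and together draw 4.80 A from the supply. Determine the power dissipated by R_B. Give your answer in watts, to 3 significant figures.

6.34 W

The branches share the same voltage, but only the total current is given — find V from the equivalent resistance first.
1/R_eq = 1/6.81 + 1/3.95 + 1/3.90 + 1/3.30 ⇒ R_eq = 1.042 Ω
V = I_total × R_eq = 4.800 × 1.042 = 5.003 V
P_R_B = V² / R_B = (5.003)² / 3.95 = 6.336 W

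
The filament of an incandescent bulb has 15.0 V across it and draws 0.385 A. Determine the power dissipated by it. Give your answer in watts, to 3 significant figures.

5.78 W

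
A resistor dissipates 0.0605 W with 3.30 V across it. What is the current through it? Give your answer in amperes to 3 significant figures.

Rearranging the power relation for the two known quantities gives I = P / V.
I = 0.0605 / 3.30 = 0.01833 A

0.0183 A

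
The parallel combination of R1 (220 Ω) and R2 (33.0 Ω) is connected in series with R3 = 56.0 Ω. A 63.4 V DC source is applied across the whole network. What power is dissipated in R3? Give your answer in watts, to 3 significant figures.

31.4 W

First find R_p for the parallel pair, then treat R_p + R3 as a series loop.
R_p = (220×33.0)/(220+33.0) = 28.70 Ω
R_total = R_p + 56.0 = 28.70 + 56.0 = 84.70 Ω
I = V / R_total = 63.4 / 84.70 = 0.7486 A
R3 carries the full series current, so P = I²R.
P_R3 = (0.7486)² × 56.0 = 31.38 W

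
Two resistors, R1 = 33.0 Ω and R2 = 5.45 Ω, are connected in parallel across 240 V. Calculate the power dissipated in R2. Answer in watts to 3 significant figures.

Every branch has 240 V across it, so for R2 the power is simply V²/R.
P_R2 = V² / R2 = (240)² / 5.45 Ω = 10570 W

10600 W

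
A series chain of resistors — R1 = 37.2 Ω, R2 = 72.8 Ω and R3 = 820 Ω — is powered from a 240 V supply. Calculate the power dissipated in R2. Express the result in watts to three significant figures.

4.85 W

Since the resistors are in series they all carry the loop current I = V/R_total; the power in any one is I²R.
R_total = 37.2 + 72.8 + 820 = 930.0 Ω
I = V / R_total = 240 / 930.0 = 0.2581 A
P_R2 = I² × R2 = (0.2581)² × 72.8 = 4.848 W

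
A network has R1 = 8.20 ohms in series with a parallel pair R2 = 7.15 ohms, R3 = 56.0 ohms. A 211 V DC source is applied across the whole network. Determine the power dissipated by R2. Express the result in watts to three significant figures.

First combine the parallel branches into one equivalent R_p, then R1 + R_p is a series pair.
R_p = (7.15×56.0)/(7.15+56.0) = 6.340 Ω
R_total = 8.20 + 6.340 = 14.54 Ω
I = V / R_total = 211 / 14.54 = 14.51 A
Voltage across the parallel pair: V_p = I × R_p = 14.51 × 6.340 = 92.01 V
R2 sees V_p directly, so P = V_p² / R2.
P_R2 = (92.01)² / 7.15 = 1184 W

1180 W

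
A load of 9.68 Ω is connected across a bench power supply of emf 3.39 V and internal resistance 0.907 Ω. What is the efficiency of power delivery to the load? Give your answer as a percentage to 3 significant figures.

91.4 %

η = P_load/(P_load+P_int) = I²R/(I²R+I²r) = R/(R+r) — the I² cancels for series elements.
η = R / (R + r) = 9.68 / (9.68 + 0.907) = 0.9143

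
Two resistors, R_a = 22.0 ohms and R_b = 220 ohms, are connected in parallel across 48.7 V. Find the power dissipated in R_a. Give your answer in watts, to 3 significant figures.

Every branch has 48.7 V across it, so for R_a the power is simply V²/R.
P_R_a = V² / R_a = (48.7)² / 22.0 Ω = 107.8 W

108 W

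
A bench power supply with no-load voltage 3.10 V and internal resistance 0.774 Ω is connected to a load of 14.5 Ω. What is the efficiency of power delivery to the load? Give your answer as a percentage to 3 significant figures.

94.9 %

Both r and R carry the same current, so the power split is just the resistance split: η = R/(R+r).
η = R / (R + r) = 14.5 / (14.5 + 0.774) = 0.9493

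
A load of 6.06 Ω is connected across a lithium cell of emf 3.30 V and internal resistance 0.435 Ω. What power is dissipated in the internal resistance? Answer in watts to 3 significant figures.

The source's internal resistance is just another series element carrying I; its dissipation is I²r.
I = ε / (r + R) = 3.30 / (0.435 + 6.06) = 0.5081 A
P_int = I² r = (0.5081)² × 0.435 = 0.1123 W

0.112 W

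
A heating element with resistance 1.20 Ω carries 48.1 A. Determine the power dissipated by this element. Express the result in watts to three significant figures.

With I and R stated, P = I²R applies in one step.
P = (48.10 A)² × 1.20 Ω = 2776 W

2780 W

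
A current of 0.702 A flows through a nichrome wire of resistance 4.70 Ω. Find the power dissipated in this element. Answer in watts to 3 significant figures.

Current and resistance are given, so P = I²R is the direct form.
P = (0.7020 A)² × 4.70 Ω = 2.316 W

2.32 W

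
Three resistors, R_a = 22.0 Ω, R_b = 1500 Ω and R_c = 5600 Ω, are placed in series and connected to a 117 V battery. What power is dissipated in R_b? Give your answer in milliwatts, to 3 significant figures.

The current is common to all series resistors; compute it, then apply P = I²R for the target.
R_total = 22.0 + 1500 + 5600 = 7122 Ω
I = V / R_total = 117 / 7122 = 0.01643 A
P_R_b = I² × R_b = (0.01643)² × 1500 = 0.4048 W

405 mW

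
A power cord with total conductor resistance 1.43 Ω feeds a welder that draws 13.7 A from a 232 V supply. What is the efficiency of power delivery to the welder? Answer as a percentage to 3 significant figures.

The power cord carries the full 13.7 A.
P_line = I² R_line = (13.70)² × 1.43 = 268.4 W
P_source = V I = 232 × 13.70 = 3178 W; P_load = 2910 W
η = P_load / P_source = 2910 / 3178 = 0.9156

91.6 %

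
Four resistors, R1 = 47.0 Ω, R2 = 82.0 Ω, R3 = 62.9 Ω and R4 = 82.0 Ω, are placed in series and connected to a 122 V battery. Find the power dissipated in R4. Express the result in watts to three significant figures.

16.3 W

Since the resistors are in series they all carry the loop current I = V/R_total; the power in any one is I²R.
R_total = 47.0 + 82.0 + 62.9 + 82.0 = 273.9 Ω
I = V / R_total = 122 / 273.9 = 0.4454 A
P_R4 = I² × R4 = (0.4454)² × 82.0 = 16.27 W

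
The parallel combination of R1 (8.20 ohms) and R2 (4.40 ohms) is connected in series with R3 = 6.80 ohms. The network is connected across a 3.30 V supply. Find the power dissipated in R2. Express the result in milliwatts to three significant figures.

Combine R1 and R2 into their parallel equivalent first, reducing the network to two series resistors.
R_p = (8.20×4.40)/(8.20+4.40) = 2.863 Ω
R_total = R_p + 6.80 = 2.863 + 6.80 = 9.663 Ω
I = V / R_total = 3.30 / 9.663 = 0.3415 A
Voltage across the parallel pair: V_p = I × R_p = 0.3415 × 2.863 = 0.9779 V
R2 has V_p across it, so P = V_p²/R2.
P_R2 = (0.9779)² / 4.40 = 0.2173 W

217 mW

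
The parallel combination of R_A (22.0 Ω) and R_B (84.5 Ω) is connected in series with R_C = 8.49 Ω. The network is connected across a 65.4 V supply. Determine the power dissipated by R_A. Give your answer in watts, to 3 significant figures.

Collapse the R_A‖R_B pair into one equivalent R_p; then R_p and R_C form a series string.
R_p = (22.0×84.5)/(22.0+84.5) = 17.46 Ω
R_total = R_p + 8.49 = 17.46 + 8.49 = 25.95 Ω
I = V / R_total = 65.4 / 25.95 = 2.521 A
Voltage across the parallel pair: V_p = I × R_p = 2.521 × 17.46 = 44.00 V
R_A sits across V_p; its power is V_p²/R.
P_R_A = (44.00)² / 22.0 = 88.00 W

88.0 W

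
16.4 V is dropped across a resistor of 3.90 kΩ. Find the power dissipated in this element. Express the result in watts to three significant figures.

V and R are stated; P = V²/R avoids computing the current.
P = (16.4 V)² / 3900 Ω = 0.06896 W

0.0690 W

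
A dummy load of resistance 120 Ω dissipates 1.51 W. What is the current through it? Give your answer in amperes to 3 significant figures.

Rearranging the power relation for the two known quantities gives I = √(P / R).
I = √(1.51 / 120) = 0.1122 A

0.112 A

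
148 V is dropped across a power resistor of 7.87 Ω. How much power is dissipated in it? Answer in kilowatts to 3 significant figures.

2.78 kW

V and R are stated; P = V²/R avoids computing the current.
P = (148 V)² / 7.87 Ω = 2783 W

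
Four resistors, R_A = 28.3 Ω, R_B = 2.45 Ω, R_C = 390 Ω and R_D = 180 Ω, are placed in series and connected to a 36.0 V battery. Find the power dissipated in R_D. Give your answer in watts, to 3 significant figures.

0.646 W

In a series string the same current flows through every resistor — find that current, then P = I²R for the one we want.
R_total = 28.3 + 2.45 + 390 + 180 = 600.8 Ω
I = V / R_total = 36.0 / 600.8 = 0.05993 A
P_R_D = I² × R_D = (0.05993)² × 180 = 0.6464 W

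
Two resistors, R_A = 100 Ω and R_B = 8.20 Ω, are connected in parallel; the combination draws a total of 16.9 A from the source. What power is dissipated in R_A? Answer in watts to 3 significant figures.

The branches share the same voltage, but only the total current is given — find V from the equivalent resistance first.
1/R_eq = 1/100 + 1/8.20 ⇒ R_eq = 7.579 Ω
V = I_total × R_eq = 16.90 × 7.579 = 128.1 V
P_R_A = V² / R_A = (128.1)² / 100 = 164.0 W

164 W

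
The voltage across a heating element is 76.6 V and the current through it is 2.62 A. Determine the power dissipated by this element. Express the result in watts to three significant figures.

V and I are known directly — P = V I, no intermediate step needed.
P = 76.6 V × 2.620 A = 200.7 W

201 W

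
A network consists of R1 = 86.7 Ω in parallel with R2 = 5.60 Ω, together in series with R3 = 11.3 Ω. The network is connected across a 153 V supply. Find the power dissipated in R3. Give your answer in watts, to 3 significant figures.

First find R_p for the parallel pair, then treat R_p + R3 as a series loop.
R_p = (86.7×5.60)/(86.7+5.60) = 5.260 Ω
R_total = R_p + 11.3 = 5.260 + 11.3 = 16.56 Ω
I = V / R_total = 153 / 16.56 = 9.239 A
R3 carries the full series current, so P = I²R.
P_R3 = (9.239)² × 11.3 = 964.6 W

965 W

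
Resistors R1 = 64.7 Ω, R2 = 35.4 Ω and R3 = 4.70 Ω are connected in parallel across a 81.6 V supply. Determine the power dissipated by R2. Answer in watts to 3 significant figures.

188 W

Parallel branches share the same voltage; P = V²/R gives the branch power in one step.
P_R2 = V² / R2 = (81.6)² / 35.4 Ω = 188.1 W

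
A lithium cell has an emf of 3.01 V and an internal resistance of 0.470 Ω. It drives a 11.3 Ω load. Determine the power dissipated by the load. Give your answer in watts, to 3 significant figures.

Load and internal resistance form a series loop — compute the loop current, then the load power via I²R.
I = ε / (r + R) = 3.01 / (0.470 + 11.3) = 0.2557 A
P_load = I² R = (0.2557)² × 11.3 = 0.7390 W

0.739 W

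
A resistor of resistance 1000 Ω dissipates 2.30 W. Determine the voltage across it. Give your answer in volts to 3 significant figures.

48.0 V

Inverting the appropriate power form: V = √(P R).
V = √(2.30 × 1000) = 47.96 V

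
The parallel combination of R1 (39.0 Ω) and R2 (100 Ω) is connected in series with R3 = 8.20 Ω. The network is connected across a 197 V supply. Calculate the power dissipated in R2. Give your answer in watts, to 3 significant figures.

Combine R1 and R2 into their parallel equivalent first, reducing the network to two series resistors.
R_p = (39.0×100)/(39.0+100) = 28.06 Ω
R_total = R_p + 8.20 = 28.06 + 8.20 = 36.26 Ω
I = V / R_total = 197 / 36.26 = 5.433 A
Voltage across the parallel pair: V_p = I × R_p = 5.433 × 28.06 = 152.4 V
Use P = V²/R for R2 with V = V_p.
P_R2 = (152.4)² / 100 = 232.4 W

232 W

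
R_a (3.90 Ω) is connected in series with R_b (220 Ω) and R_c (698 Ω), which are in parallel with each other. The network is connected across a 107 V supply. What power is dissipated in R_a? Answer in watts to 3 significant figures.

1.52 W

Reduce the parallel pair to R_p first; the network is then a simple series string.
R_p = (220×698)/(220+698) = 167.3 Ω
R_total = 3.90 + 167.3 = 171.2 Ω
I = V / R_total = 107 / 171.2 = 0.6251 A
All the current flows through R_a; use P = I²R.
P_R_a = (0.6251)² × 3.90 = 1.524 W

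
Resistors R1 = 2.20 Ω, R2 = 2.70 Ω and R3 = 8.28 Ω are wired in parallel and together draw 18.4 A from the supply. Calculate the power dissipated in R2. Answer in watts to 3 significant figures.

Only the total current is stated, so first find the parallel equivalent to get the voltage across the combination.
1/R_eq = 1/2.20 + 1/2.70 + 1/8.28 ⇒ R_eq = 1.057 Ω
V = I_total × R_eq = 18.40 × 1.057 = 19.46 V
P_R2 = V² / R2 = (19.46)² / 2.70 = 140.2 W

140 W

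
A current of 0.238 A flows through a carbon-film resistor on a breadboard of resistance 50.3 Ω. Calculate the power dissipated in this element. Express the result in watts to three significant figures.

2.85 W

The current through and the resistance of the element are both given; use P = I²R.
P = (0.2380 A)² × 50.3 Ω = 2.849 W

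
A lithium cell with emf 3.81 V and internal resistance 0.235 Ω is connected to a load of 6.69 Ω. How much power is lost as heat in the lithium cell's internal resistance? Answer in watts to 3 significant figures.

The source's internal resistance is just another series element carrying I; its dissipation is I²r.
I = ε / (r + R) = 3.81 / (0.235 + 6.69) = 0.5502 A
P_int = I² r = (0.5502)² × 0.235 = 0.07113 W

0.0711 W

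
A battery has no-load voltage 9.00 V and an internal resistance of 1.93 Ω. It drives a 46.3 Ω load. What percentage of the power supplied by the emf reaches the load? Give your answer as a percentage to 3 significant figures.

96.0 %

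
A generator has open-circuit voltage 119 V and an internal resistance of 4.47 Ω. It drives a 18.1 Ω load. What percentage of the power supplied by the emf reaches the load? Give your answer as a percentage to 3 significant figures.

80.2 %

η = P_load/(P_load+P_int) = I²R/(I²R+I²r) = R/(R+r) — the I² cancels for series elements.
η = R / (R + r) = 18.1 / (18.1 + 4.47) = 0.8019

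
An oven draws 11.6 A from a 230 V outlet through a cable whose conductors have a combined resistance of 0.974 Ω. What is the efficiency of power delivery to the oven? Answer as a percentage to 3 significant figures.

The cable carries the full 11.6 A.
P_line = I² R_line = (11.60)² × 0.974 = 131.1 W
P_source = V I = 230 × 11.60 = 2668 W; P_load = 2537 W
η = P_load / P_source = 2537 / 2668 = 0.9509

95.1 %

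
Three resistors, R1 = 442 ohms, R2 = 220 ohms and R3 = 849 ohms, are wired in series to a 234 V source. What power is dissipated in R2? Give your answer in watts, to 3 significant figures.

5.28 W

Every series element carries the same I. Get I from the total resistance, then P = I² × R2.
R_total = 442 + 220 + 849 = 1511 Ω
I = V / R_total = 234 / 1511 = 0.1549 A
P_R2 = I² × R2 = (0.1549)² × 220 = 5.276 W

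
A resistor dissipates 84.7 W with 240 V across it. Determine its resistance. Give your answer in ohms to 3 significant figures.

680 Ω

The two known quantities fix the third via R = V² / P.
R = (240)² / 84.7 = 680.0 Ω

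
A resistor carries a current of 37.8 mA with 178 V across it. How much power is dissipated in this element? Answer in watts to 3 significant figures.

V and I are known directly — P = V I, no intermediate step needed.
P = 178 V × 0.03780 A = 6.728 W

6.73 W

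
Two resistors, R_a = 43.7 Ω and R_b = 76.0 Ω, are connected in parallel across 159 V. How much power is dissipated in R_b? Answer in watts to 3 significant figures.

R_b sits directly across the source, so P = V²/R with V = 159 V.
P_R_b = V² / R_b = (159)² / 76.0 Ω = 332.6 W

333 W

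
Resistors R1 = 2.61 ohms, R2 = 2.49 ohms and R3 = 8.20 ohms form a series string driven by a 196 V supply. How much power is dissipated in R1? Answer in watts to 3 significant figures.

567 W

Series elements share the same current, so find I first, then use P = I²R.
R_total = 2.61 + 2.49 + 8.20 = 13.30 Ω
I = V / R_total = 196 / 13.30 = 14.74 A
P_R1 = I² × R1 = (14.74)² × 2.61 = 566.8 W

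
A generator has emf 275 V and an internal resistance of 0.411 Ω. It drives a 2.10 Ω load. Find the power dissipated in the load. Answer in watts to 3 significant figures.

25200 W

Load and internal resistance form a series loop — compute the loop current, then the load power via I²R.
I = ε / (r + R) = 275 / (0.411 + 2.10) = 109.5 A
P_load = I² R = (109.5)² × 2.10 = 25190 W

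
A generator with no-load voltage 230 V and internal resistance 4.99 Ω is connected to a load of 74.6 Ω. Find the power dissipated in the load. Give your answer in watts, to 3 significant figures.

Load and internal resistance form a series loop — compute the loop current, then the load power via I²R.
I = ε / (r + R) = 230 / (4.99 + 74.6) = 2.890 A
P_load = I² R = (2.890)² × 74.6 = 623.0 W

623 W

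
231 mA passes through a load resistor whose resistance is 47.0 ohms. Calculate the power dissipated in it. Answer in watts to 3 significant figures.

2.51 W

Current and resistance are given, so P = I²R is the direct form.
P = (0.2310 A)² × 47.0 Ω = 2.508 W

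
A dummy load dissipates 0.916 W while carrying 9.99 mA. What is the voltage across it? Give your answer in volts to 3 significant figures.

91.7 V

Inverting the appropriate power form: V = P / I.
V = 0.916 / 0.009990 = 91.69 V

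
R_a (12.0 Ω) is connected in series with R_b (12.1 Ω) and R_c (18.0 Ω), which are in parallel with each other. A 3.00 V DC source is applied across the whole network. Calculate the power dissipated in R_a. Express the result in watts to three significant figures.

0.292 W

Replace R_b and R_c with their parallel equivalent so the circuit becomes R_a in series with R_p.
R_p = (12.1×18.0)/(12.1+18.0) = 7.236 Ω
R_total = 12.0 + 7.236 = 19.24 Ω
I = V / R_total = 3.00 / 19.24 = 0.1560 A
R_a is in the main series path, so its power is I²R_a.
P_R_a = (0.1560)² × 12.0 = 0.2919 W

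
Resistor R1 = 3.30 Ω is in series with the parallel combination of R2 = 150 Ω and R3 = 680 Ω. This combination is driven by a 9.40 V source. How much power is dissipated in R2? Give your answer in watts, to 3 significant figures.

Replace R2 and R3 with their parallel equivalent so the circuit becomes R1 in series with R_p.
R_p = (150×680)/(150+680) = 122.9 Ω
R_total = 3.30 + 122.9 = 126.2 Ω
I = V / R_total = 9.40 / 126.2 = 0.07449 A
Voltage across the parallel pair: V_p = I × R_p = 0.07449 × 122.9 = 9.154 V
R2 sees V_p directly, so P = V_p² / R2.
P_R2 = (9.154)² / 150 = 0.5587 W

0.559 W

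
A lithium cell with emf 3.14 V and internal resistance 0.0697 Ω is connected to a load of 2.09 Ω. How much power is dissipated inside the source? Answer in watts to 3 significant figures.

The source's internal resistance is just another series element carrying I; its dissipation is I²r.
I = ε / (r + R) = 3.14 / (0.0697 + 2.09) = 1.454 A
P_int = I² r = (1.454)² × 0.0697 = 0.1473 W

0.147 W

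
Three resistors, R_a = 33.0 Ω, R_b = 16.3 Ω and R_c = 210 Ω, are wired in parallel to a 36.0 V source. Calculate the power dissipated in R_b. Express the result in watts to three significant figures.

79.5 W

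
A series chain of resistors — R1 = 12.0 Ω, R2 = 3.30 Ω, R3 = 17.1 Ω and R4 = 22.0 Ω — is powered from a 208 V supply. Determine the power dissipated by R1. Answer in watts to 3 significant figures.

In a series string the same current flows through every resistor — find that current, then P = I²R for the one we want.
R_total = 12.0 + 3.30 + 17.1 + 22.0 = 54.40 Ω
I = V / R_total = 208 / 54.40 = 3.824 A
P_R1 = I² × R1 = (3.824)² × 12.0 = 175.4 W

175 W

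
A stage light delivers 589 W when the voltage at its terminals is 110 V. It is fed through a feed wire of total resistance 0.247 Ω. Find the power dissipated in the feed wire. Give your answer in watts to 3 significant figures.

7.08 W

Only the current and the line resistance are needed for the I²R loss.
I = P / V = 589 / 110 = 5.355 A through the feed wire.
P_line = I² R_line = (5.355)² × 0.247 = 7.082 W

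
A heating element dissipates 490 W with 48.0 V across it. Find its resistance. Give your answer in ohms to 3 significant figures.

4.70 Ω

The two known quantities fix the third via R = V² / P.
R = (48.0)² / 490 = 4.702 Ω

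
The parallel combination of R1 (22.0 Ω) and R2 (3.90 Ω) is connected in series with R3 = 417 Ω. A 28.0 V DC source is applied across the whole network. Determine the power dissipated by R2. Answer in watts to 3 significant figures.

Combine R1 and R2 into their parallel equivalent first, reducing the network to two series resistors.
R_p = (22.0×3.90)/(22.0+3.90) = 3.313 Ω
R_total = R_p + 417 = 3.313 + 417 = 420.3 Ω
I = V / R_total = 28.0 / 420.3 = 0.06662 A
Voltage across the parallel pair: V_p = I × R_p = 0.06662 × 3.313 = 0.2207 V
Use P = V²/R for R2 with V = V_p.
P_R2 = (0.2207)² / 3.90 = 0.01249 W

0.0125 W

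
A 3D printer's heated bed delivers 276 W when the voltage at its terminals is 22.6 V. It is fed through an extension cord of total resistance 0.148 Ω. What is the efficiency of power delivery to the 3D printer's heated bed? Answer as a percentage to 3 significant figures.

92.6 %

I = P / V = 276 / 22.6 = 12.21 A through the extension cord.
P_line = I² R_line = (12.21)² × 0.148 = 22.07 W
P_source = P_load + P_line = 276.0 + 22.07 = 298.1 W
η = P_load / P_source = 276.0 / 298.1 = 0.9259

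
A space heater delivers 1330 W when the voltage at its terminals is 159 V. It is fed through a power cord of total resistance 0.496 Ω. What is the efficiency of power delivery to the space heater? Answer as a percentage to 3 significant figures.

97.5 %

I = P / V = 1330 / 159 = 8.365 A through the power cord.
P_line = I² R_line = (8.365)² × 0.496 = 34.70 W
P_source = P_load + P_line = 1330 + 34.70 = 1365 W
η = P_load / P_source = 1330 / 1365 = 0.9746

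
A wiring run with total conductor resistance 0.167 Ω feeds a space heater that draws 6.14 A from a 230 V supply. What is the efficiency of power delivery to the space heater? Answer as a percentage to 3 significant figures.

The wiring run carries the full 6.14 A.
P_line = I² R_line = (6.140)² × 0.167 = 6.296 W
P_source = V I = 230 × 6.140 = 1412 W; P_load = 1406 W
η = P_load / P_source = 1406 / 1412 = 0.9955

99.6 %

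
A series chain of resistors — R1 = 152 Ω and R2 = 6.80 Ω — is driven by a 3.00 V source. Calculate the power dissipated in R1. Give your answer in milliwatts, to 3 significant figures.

54.2 mW

Every series element carries the same I. Get I from the total resistance, then P = I² × R1.
R_total = 152 + 6.80 = 158.8 Ω
I = V / R_total = 3.00 / 158.8 = 0.01889 A
P_R1 = I² × R1 = (0.01889)² × 152 = 0.05425 W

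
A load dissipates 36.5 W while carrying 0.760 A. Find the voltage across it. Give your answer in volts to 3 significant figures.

48.0 V

From P = V I = I²R = V²/R, with the two given quantities we get V = P / I.
V = 36.5 / 0.7600 = 48.03 V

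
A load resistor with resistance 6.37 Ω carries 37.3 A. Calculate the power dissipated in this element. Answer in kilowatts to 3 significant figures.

8.86 kW

With I and R stated, P = I²R applies in one step.
P = (37.30 A)² × 6.37 Ω = 8863 W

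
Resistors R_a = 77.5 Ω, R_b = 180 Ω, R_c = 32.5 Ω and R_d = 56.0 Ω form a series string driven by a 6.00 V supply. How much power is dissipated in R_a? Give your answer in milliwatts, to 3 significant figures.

23.3 mW

Series elements share the same current, so find I first, then use P = I²R.
R_total = 77.5 + 180 + 32.5 + 56.0 = 346.0 Ω
I = V / R_total = 6.00 / 346.0 = 0.01734 A
P_R_a = I² × R_a = (0.01734)² × 77.5 = 0.02331 W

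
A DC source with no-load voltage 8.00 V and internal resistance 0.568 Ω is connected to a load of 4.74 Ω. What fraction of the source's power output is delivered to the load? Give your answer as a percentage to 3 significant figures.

89.3 %

The source delivers εI, of which I²R reaches the load and I²r is lost; since I is common, η = R/(R+r).
η = R / (R + r) = 4.74 / (4.74 + 0.568) = 0.8930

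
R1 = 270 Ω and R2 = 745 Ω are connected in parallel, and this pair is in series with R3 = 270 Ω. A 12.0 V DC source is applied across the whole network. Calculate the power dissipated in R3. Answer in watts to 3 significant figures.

First find R_p for the parallel pair, then treat R_p + R3 as a series loop.
R_p = (270×745)/(270+745) = 198.2 Ω
R_total = R_p + 270 = 198.2 + 270 = 468.2 Ω
I = V / R_total = 12.0 / 468.2 = 0.02563 A
All the supply current flows through R3; use P = I²R3.
P_R3 = (0.02563)² × 270 = 0.1774 W

0.177 W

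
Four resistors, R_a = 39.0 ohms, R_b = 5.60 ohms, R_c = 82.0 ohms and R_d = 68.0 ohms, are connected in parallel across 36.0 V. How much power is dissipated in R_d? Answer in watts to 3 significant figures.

19.1 W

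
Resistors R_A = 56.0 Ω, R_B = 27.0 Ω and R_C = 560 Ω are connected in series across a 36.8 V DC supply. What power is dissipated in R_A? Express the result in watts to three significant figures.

0.183 W

In a series string the same current flows through every resistor — find that current, then P = I²R for the one we want.
R_total = 56.0 + 27.0 + 560 = 643.0 Ω
I = V / R_total = 36.8 / 643.0 = 0.05723 A
P_R_A = I² × R_A = (0.05723)² × 56.0 = 0.1834 W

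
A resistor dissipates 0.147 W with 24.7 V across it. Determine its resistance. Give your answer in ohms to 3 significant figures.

4150 Ω

Rearranging the power relation for the two known quantities gives R = V² / P.
R = (24.7)² / 0.147 = 4150 Ω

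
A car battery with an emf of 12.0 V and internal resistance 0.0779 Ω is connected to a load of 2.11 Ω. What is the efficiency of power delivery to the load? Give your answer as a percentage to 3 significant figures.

The source delivers εI, of which I²R reaches the load and I²r is lost; since I is common, η = R/(R+r).
η = R / (R + r) = 2.11 / (2.11 + 0.0779) = 0.9644

96.4 %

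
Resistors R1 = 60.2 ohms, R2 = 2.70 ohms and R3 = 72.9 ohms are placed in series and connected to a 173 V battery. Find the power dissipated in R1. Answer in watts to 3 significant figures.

97.7 W

Every series element carries the same I. Get I from the total resistance, then P = I² × R1.
R_total = 60.2 + 2.70 + 72.9 = 135.8 Ω
I = V / R_total = 173 / 135.8 = 1.274 A
P_R1 = I² × R1 = (1.274)² × 60.2 = 97.70 W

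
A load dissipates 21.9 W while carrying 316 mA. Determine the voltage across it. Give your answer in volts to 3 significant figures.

Rearranging the power relation for the two known quantities gives V = P / I.
V = 21.9 / 0.3160 = 69.30 V

69.3 V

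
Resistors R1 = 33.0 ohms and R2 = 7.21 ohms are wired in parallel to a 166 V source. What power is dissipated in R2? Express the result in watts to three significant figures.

3820 W

Each parallel branch sees the full supply voltage, so P = V²/R applies directly to the target branch.
P_R2 = V² / R2 = (166)² / 7.21 Ω = 3822 W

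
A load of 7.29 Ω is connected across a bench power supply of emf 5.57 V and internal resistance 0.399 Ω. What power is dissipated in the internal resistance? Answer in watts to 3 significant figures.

r is in series with the load, so it carries the full circuit current — the loss in it is I²r.
I = ε / (r + R) = 5.57 / (0.399 + 7.29) = 0.7244 A
P_int = I² r = (0.7244)² × 0.399 = 0.2094 W

0.209 W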